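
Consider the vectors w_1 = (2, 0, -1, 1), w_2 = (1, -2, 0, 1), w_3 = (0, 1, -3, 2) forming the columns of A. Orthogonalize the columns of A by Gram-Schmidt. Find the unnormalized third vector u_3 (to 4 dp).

u_3 = (-1.6667, -0.1111, -1.8889, 1.4444)

w_1 = (2, 0, -1, 1); ‖w_1‖ = 2.4495, so e_1 = (0.8165, 0.0000, -0.4082, 0.4082).
e_1·w_2 = 0.8165·1 + 0.0000·(-2) + (-0.4082)·0 + 0.4082·1 = 1.2247.
u_2 = w_2 − 1.2247·e_1 = (0.0000, -2.0000, 0.5000, 0.5000).
‖u_2‖ = 2.1213, so e_2 = (0.0000, -0.9428, 0.2357, 0.2357).
e_1·w_3 = 0.8165·0 + 0.0000·1 + (-0.4082)·(-3) + 0.4082·2 = 2.0412; e_2·w_3 = (0.0000)·0 + (-0.9428)·1 + 0.2357·(-3) + 0.2357·2 = -1.1785.
u_3 = w_3 − 2.0412·e_1 + 1.1785·e_2 = (-1.6667, -0.1111, -1.8889, 1.4444).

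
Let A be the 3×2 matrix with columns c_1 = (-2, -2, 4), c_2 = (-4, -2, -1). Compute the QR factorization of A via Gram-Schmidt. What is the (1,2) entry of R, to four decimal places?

r_{12} = 1.6330

c_1 = (-2, -2, 4); ‖c_1‖ = 4.8990, so e_1 = (-0.4082, -0.4082, 0.8165).
r_{12} = e_1·c_2 = 1.6330.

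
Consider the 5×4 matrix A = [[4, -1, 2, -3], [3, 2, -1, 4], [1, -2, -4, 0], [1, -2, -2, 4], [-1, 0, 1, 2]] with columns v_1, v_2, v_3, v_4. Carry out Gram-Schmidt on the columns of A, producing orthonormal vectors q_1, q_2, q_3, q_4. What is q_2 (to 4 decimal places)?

v_1 = (4, 3, 1, 1, -1); ‖v_1‖ = 5.2915, so q_1 = (0.7559, 0.5669, 0.1890, 0.1890, -0.1890).
q_1·v_2 = 0.7559·(-1) + 0.5669·2 + 0.1890·(-2) + 0.1890·(-2) + (-0.1890)·0 = -0.3780.
u_2 = v_2 + 0.3780·q_1 = (-0.7143, 2.2143, -1.9286, -1.9286, -0.0714).
‖u_2‖ = 3.5857, so q_2 = (-0.1992, 0.6175, -0.5379, -0.5379, -0.0199).

q_2 = (-0.1992, 0.6175, -0.5379, -0.5379, -0.0199)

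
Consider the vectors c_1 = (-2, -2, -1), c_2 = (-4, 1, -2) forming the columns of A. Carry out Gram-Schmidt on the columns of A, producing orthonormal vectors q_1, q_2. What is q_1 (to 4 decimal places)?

q_1 = (-0.6667, -0.6667, -0.3333)

c_1 = (-2, -2, -1); ‖c_1‖ = 3.0000, so q_1 = (-0.6667, -0.6667, -0.3333).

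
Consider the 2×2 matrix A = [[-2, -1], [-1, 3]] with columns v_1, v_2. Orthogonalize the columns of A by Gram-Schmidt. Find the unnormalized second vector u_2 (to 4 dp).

v_1 = (-2, -1); ‖v_1‖ = 2.2361, so e_1 = (-0.8944, -0.4472).
e_1·v_2 = (-0.8944)·(-1) + (-0.4472)·3 = -0.4472.
u_2 = v_2 + 0.4472·e_1 = (-1.4000, 2.8000).

u_2 = (-1.4000, 2.8000)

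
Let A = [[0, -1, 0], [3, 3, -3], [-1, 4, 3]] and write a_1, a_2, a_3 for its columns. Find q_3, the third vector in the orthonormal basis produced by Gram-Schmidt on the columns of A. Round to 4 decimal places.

a_1 = (0, 3, -1); ‖a_1‖ = 3.1623, so q_1 = (0.0000, 0.9487, -0.3162).
q_1·a_2 = 0.0000·(-1) + 0.9487·3 + (-0.3162)·4 = 1.5811.
u_2 = a_2 − 1.5811·q_1 = (-1.0000, 1.5000, 4.5000).
‖u_2‖ = 4.8477, so q_2 = (-0.2063, 0.3094, 0.9283).
q_1·a_3 = 0.0000·0 + 0.9487·(-3) + (-0.3162)·3 = -3.7947; q_2·a_3 = (-0.2063)·0 + 0.3094·(-3) + 0.9283·3 = 1.8566.
u_3 = a_3 + 3.7947·q_1 − 1.8566·q_2 = (0.3830, 0.0255, 0.0766).
‖u_3‖ = 0.3914, so q_3 = (0.9785, 0.0652, 0.1957).

q_3 = (0.9785, 0.0652, 0.1957)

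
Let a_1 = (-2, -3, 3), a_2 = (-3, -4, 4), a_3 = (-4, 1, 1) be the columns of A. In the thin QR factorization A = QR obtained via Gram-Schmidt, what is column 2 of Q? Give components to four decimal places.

q_2 = (-0.9045, 0.3015, -0.3015)

q_1 = a_1/‖a_1‖ = (-2, -3, 3)/4.6904 = (-0.4264, -0.6396, 0.6396).
r_{12} = q_1·a_2 = 6.3960.
u_2 = a_2 − 6.3960·q_1 = (-0.2727, 0.0909, -0.0909).
‖u_2‖ = 0.3015, so q_2 = (-0.9045, 0.3015, -0.3015).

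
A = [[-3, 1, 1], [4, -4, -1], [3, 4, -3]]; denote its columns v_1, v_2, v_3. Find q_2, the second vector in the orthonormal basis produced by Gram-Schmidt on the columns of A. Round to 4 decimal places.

v_1 = (-3, 4, 3); ‖v_1‖ = 5.8310, so q_1 = (-0.5145, 0.6860, 0.5145).
q_1·v_2 = (-0.5145)·1 + 0.6860·(-4) + 0.5145·4 = -1.2005.
u_2 = v_2 + 1.2005·q_1 = (0.3824, -3.1765, 4.6176).
‖u_2‖ = 5.6177, so q_2 = (0.0681, -0.5654, 0.8220).

q_2 = (0.0681, -0.5654, 0.8220)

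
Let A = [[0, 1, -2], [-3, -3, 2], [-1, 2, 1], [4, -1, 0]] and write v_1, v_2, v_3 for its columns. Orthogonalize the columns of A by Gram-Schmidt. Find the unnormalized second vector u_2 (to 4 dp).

u_2 = (1.0000, -2.6538, 2.1154, -1.4615)

v_1 = (0, -3, -1, 4); ‖v_1‖ = 5.0990, so e_1 = (0.0000, -0.5883, -0.1961, 0.7845).
e_1·v_2 = 0.0000·1 + (-0.5883)·(-3) + (-0.1961)·2 + 0.7845·(-1) = 0.5883.
u_2 = v_2 − 0.5883·e_1 = (1.0000, -2.6538, 2.1154, -1.4615).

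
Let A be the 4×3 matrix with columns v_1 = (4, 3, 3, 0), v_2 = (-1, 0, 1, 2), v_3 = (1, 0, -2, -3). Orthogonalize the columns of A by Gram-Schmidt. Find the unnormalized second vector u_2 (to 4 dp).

u_2 = (-0.8824, 0.0882, 1.0882, 2.0000)

q_1 = v_1/‖v_1‖ = (4, 3, 3, 0)/5.8310 = (0.6860, 0.5145, 0.5145, 0.0000).
r_{12} = q_1·v_2 = -0.1715.
u_2 = v_2 + 0.1715·q_1 = (-0.8824, 0.0882, 1.0882, 2.0000).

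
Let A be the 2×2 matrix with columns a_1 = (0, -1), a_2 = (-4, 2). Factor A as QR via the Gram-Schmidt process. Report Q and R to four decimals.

a_1 = (0, -1); ‖a_1‖ = 1.0000, so q_1 = (0.0000, -1.0000).
q_1·a_2 = 0.0000·(-4) + (-1.0000)·2 = -2.0000.
u_2 = a_2 + 2.0000·q_1 = (-4.0000, 0.0000).
‖u_2‖ = 4.0000, so q_2 = (-1.0000, 0.0000).

Q = [[0.0000, -1.0000], [-1.0000, 0.0000]], R = [[1.0000, -2.0000], [0.0000, 4.0000]]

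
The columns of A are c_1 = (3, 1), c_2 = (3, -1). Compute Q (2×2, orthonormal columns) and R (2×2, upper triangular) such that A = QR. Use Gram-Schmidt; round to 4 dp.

c_1 = (3, 1); ‖c_1‖ = 3.1623, so e_1 = (0.9487, 0.3162).
e_1·c_2 = 0.9487·3 + 0.3162·(-1) = 2.5298.
u_2 = c_2 − 2.5298·e_1 = (0.6000, -1.8000).
‖u_2‖ = 1.8974, so e_2 = (0.3162, -0.9487).

Q = [[0.9487, 0.3162], [0.3162, -0.9487]], R = [[3.1623, 2.5298], [0.0000, 1.8974]]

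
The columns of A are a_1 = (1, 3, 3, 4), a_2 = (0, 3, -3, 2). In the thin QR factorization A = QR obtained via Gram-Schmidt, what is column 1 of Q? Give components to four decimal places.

a_1 = (1, 3, 3, 4); ‖a_1‖ = 5.9161, so e_1 = (0.1690, 0.5071, 0.5071, 0.6761).

e_1 = (0.1690, 0.5071, 0.5071, 0.6761)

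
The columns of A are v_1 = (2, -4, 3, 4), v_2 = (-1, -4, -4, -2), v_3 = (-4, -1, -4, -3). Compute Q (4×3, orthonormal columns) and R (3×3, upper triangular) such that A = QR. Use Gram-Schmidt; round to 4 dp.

v_1 = (2, -4, 3, 4); ‖v_1‖ = 6.7082, so q_1 = (0.2981, -0.5963, 0.4472, 0.5963).
q_1·v_2 = 0.2981·(-1) + (-0.5963)·(-4) + 0.4472·(-4) + 0.5963·(-2) = -0.8944.
u_2 = v_2 + 0.8944·q_1 = (-0.7333, -4.5333, -3.6000, -1.4667).
‖u_2‖ = 6.0166, so q_2 = (-0.1219, -0.7535, -0.5983, -0.2438).
q_1·v_3 = 0.2981·(-4) + (-0.5963)·(-1) + 0.4472·(-4) + 0.5963·(-3) = -4.1740; q_2·v_3 = (-0.1219)·(-4) + (-0.7535)·(-1) + (-0.5983)·(-4) + (-0.2438)·(-3) = 4.3657.
u_3 = v_3 + 4.1740·q_1 − 4.3657·q_2 = (-2.2234, -0.1995, 0.4788, 0.5531).
‖u_3‖ = 2.3492, so q_3 = (-0.9465, -0.0849, 0.2038, 0.2354).

Q = [[0.2981, -0.1219, -0.9465], [-0.5963, -0.7535, -0.0849], [0.4472, -0.5983, 0.2038], [0.5963, -0.2438, 0.2354]], R = [[6.7082, -0.8944, -4.1740], [0.0000, 6.0166, 4.3657], [0.0000, 0.0000, 2.3492]]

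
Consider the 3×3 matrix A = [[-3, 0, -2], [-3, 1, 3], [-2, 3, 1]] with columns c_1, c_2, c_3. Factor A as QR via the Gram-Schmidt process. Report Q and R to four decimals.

e_1 = c_1/‖c_1‖ = (-3, -3, -2)/4.6904 = (-0.6396, -0.6396, -0.4264).
r_{12} = e_1·c_2 = -1.9188.
u_2 = c_2 + 1.9188·e_1 = (-1.2273, -0.2273, 2.1818).
‖u_2‖ = 2.5136, so e_2 = (-0.4883, -0.0904, 0.8680).
r_{13} = e_1·c_3 = -1.0660; r_{23} = e_2·c_3 = 1.5733.
u_3 = c_3 + 1.0660·e_1 − 1.5733·e_2 = (-1.9137, 2.4604, -0.8201).
‖u_3‖ = 3.2231, so e_3 = (-0.5937, 0.7634, -0.2545).

Q = [[-0.6396, -0.4883, -0.5937], [-0.6396, -0.0904, 0.7634], [-0.4264, 0.8680, -0.2545]], R = [[4.6904, -1.9188, -1.0660], [0.0000, 2.5136, 1.5733], [0.0000, 0.0000, 3.2231]]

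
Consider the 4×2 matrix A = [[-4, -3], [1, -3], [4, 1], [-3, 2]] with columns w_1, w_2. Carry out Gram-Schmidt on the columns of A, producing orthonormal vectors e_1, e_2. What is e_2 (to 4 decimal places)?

w_1 = (-4, 1, 4, -3); ‖w_1‖ = 6.4807, so e_1 = (-0.6172, 0.1543, 0.6172, -0.4629).
e_1·w_2 = (-0.6172)·(-3) + 0.1543·(-3) + 0.6172·1 + (-0.4629)·2 = 1.0801.
u_2 = w_2 − 1.0801·e_1 = (-2.3333, -3.1667, 0.3333, 2.5000).
‖u_2‖ = 4.6726, so e_2 = (-0.4994, -0.6777, 0.0713, 0.5350).

e_2 = (-0.4994, -0.6777, 0.0713, 0.5350)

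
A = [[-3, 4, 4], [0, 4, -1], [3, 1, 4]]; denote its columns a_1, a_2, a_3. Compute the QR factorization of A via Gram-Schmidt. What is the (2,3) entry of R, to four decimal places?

a_1 = (-3, 0, 3); ‖a_1‖ = 4.2426, so e_1 = (-0.7071, 0.0000, 0.7071).
e_1·a_2 = (-0.7071)·4 + 0.0000·4 + 0.7071·1 = -2.1213.
u_2 = a_2 + 2.1213·e_1 = (2.5000, 4.0000, 2.5000).
‖u_2‖ = 5.3385, so e_2 = (0.4683, 0.7493, 0.4683).
r_{23} = e_2·a_3 = 2.9971.

r_{23} = 2.9971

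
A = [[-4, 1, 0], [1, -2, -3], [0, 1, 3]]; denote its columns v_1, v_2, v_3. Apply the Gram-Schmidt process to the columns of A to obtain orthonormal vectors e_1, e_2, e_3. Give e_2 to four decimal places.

v_1 = (-4, 1, 0); ‖v_1‖ = 4.1231, so e_1 = (-0.9701, 0.2425, 0.0000).
e_1·v_2 = (-0.9701)·1 + 0.2425·(-2) + 0.0000·1 = -1.4552.
u_2 = v_2 + 1.4552·e_1 = (-0.4118, -1.6471, 1.0000).
‖u_2‖ = 1.9704, so e_2 = (-0.2090, -0.8359, 0.5075).

e_2 = (-0.2090, -0.8359, 0.5075)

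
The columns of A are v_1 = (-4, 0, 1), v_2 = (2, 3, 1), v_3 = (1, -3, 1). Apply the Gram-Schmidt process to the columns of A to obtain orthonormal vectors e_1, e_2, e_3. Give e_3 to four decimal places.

e_3 = (0.2182, -0.4364, 0.8729)

e_1 = v_1/‖v_1‖ = (-4, 0, 1)/4.1231 = (-0.9701, 0.0000, 0.2425).
r_{12} = e_1·v_2 = -1.6977.
u_2 = v_2 + 1.6977·e_1 = (0.3529, 3.0000, 1.4118).
‖u_2‖ = 3.3343, so e_2 = (0.1059, 0.8997, 0.4234).
r_{13} = e_1·v_3 = -0.7276; r_{23} = e_2·v_3 = -2.1700.
u_3 = v_3 + 0.7276·e_1 + 2.1700·e_2 = (0.5238, -1.0476, 2.0952).
‖u_3‖ = 2.4004, so e_3 = (0.2182, -0.4364, 0.8729).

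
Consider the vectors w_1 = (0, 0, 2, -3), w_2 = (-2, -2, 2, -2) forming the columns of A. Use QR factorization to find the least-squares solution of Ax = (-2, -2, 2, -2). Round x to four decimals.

w_1 = (0, 0, 2, -3); ‖w_1‖ = 3.6056, so q_1 = (0.0000, 0.0000, 0.5547, -0.8321).
q_1·w_2 = 0.0000·(-2) + 0.0000·(-2) + 0.5547·2 + (-0.8321)·(-2) = 2.7735.
u_2 = w_2 − 2.7735·q_1 = (-2.0000, -2.0000, 0.4615, 0.3077).
‖u_2‖ = 2.8823, so q_2 = (-0.6939, -0.6939, 0.1601, 0.1068).
Qᵀb = (2.7735, 2.8823).
Back-substitute: x_2 = 2.8823/2.8823 = 1.0000.
x_1 = (2.7735 − 2.7735·1.0000)/3.6056 = 0.0000.

x = (0.0000, 1.0000)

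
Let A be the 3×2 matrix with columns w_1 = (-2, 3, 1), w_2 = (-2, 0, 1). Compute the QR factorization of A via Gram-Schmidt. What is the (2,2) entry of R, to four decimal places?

r_{22} = 1.7928

w_1 = (-2, 3, 1); ‖w_1‖ = 3.7417, so e_1 = (-0.5345, 0.8018, 0.2673).
e_1·w_2 = (-0.5345)·(-2) + 0.8018·0 + 0.2673·1 = 1.3363.
u_2 = w_2 − 1.3363·e_1 = (-1.2857, -1.0714, 0.6429).
r_{22} = ‖u_2‖ = 1.7928.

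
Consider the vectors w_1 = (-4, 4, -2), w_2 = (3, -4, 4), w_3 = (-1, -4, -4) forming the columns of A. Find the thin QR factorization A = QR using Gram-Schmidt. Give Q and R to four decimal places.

Q = [[-0.6667, -0.4472, -0.5963], [0.6667, 0.0000, -0.7454], [-0.3333, 0.8944, -0.2981]], R = [[6.0000, -6.0000, -0.6667], [0.0000, 2.2361, -3.1305], [0.0000, 0.0000, 4.7703]]

w_1 = (-4, 4, -2); ‖w_1‖ = 6.0000, so e_1 = (-0.6667, 0.6667, -0.3333).
e_1·w_2 = (-0.6667)·3 + 0.6667·(-4) + (-0.3333)·4 = -6.0000.
u_2 = w_2 + 6.0000·e_1 = (-1.0000, 0.0000, 2.0000).
‖u_2‖ = 2.2361, so e_2 = (-0.4472, 0.0000, 0.8944).
e_1·w_3 = (-0.6667)·(-1) + 0.6667·(-4) + (-0.3333)·(-4) = -0.6667; e_2·w_3 = (-0.4472)·(-1) + (0.0000)·(-4) + 0.8944·(-4) = -3.1305.
u_3 = w_3 + 0.6667·e_1 + 3.1305·e_2 = (-2.8444, -3.5556, -1.4222).
‖u_3‖ = 4.7703, so e_3 = (-0.5963, -0.7454, -0.2981).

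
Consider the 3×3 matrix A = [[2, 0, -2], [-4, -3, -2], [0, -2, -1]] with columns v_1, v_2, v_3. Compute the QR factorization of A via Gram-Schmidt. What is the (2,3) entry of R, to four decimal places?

r_{23} = 2.3253

q_1 = v_1/‖v_1‖ = (2, -4, 0)/4.4721 = (0.4472, -0.8944, 0.0000).
r_{12} = q_1·v_2 = 2.6833.
u_2 = v_2 − 2.6833·q_1 = (-1.2000, -0.6000, -2.0000).
‖u_2‖ = 2.4083, so q_2 = (-0.4983, -0.2491, -0.8305).
r_{23} = q_2·v_3 = 2.3253.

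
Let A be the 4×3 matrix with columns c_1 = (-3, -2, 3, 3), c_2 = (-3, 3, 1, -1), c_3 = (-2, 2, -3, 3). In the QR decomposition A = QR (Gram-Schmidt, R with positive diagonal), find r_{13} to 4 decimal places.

r_{13} = 0.3592

c_1 = (-3, -2, 3, 3); ‖c_1‖ = 5.5678, so e_1 = (-0.5388, -0.3592, 0.5388, 0.5388).
r_{13} = e_1·c_3 = 0.3592.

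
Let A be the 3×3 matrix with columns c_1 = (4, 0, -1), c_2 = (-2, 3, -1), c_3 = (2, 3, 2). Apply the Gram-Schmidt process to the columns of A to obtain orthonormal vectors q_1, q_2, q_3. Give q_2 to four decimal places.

q_2 = (-0.1059, 0.8997, -0.4234)

c_1 = (4, 0, -1); ‖c_1‖ = 4.1231, so q_1 = (0.9701, 0.0000, -0.2425).
q_1·c_2 = 0.9701·(-2) + 0.0000·3 + (-0.2425)·(-1) = -1.6977.
u_2 = c_2 + 1.6977·q_1 = (-0.3529, 3.0000, -1.4118).
‖u_2‖ = 3.3343, so q_2 = (-0.1059, 0.8997, -0.4234).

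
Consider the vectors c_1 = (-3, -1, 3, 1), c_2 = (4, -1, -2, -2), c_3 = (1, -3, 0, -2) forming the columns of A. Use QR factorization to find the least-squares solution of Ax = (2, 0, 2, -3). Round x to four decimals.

e_1 = c_1/‖c_1‖ = (-3, -1, 3, 1)/4.4721 = (-0.6708, -0.2236, 0.6708, 0.2236).
r_{12} = e_1·c_2 = -4.2485.
u_2 = c_2 + 4.2485·e_1 = (1.1500, -1.9500, 0.8500, -1.0500).
‖u_2‖ = 2.6363, so e_2 = (0.4362, -0.7397, 0.3224, -0.3983).
r_{13} = e_1·c_3 = -0.4472; r_{23} = e_2·c_3 = 3.4518.
u_3 = c_3 + 0.4472·e_1 − 3.4518·e_2 = (-0.8058, -0.5468, -0.8129, -0.5252).
‖u_3‖ = 1.3729, so e_3 = (-0.5869, -0.3982, -0.5921, -0.3825).
Qᵀb = (-0.6708, 2.7121, -1.2105).
Back-substitute: x_3 = -1.2105/1.3729 = -0.8817.
x_2 = (2.7121 − 3.4518·(-0.8817))/2.6363 = 2.1832.
x_1 = (-0.6708 + 4.2485·2.1832 + 0.4472·(-0.8817))/4.4721 = 1.8359.

x = (1.8359, 2.1832, -0.8817)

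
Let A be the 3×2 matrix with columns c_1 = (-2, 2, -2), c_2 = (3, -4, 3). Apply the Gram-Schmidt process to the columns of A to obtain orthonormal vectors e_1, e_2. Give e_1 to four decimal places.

c_1 = (-2, 2, -2); ‖c_1‖ = 3.4641, so e_1 = (-0.5774, 0.5774, -0.5774).

e_1 = (-0.5774, 0.5774, -0.5774)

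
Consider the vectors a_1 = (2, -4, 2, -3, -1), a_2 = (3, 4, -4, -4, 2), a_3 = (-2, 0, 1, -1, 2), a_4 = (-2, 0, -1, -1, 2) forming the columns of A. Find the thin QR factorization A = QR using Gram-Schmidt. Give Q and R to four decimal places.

Q = [[0.3430, 0.4514, -0.5756, -0.3386], [-0.6860, 0.3978, -0.0006, -0.5466], [0.3430, -0.4590, 0.2943, -0.7649], [-0.5145, -0.6120, -0.4027, -0.0184], [-0.1715, 0.2295, 0.6480, 0.0347]], R = [[5.8310, -1.3720, -0.1715, -0.8575], [0.0000, 7.6888, -0.2907, 0.6273], [0.0000, 0.0000, 3.1442, 2.5556], [0.0000, 0.0000, 0.0000, 1.5297]]

a_1 = (2, -4, 2, -3, -1); ‖a_1‖ = 5.8310, so q_1 = (0.3430, -0.6860, 0.3430, -0.5145, -0.1715).
q_1·a_2 = 0.3430·3 + (-0.6860)·4 + 0.3430·(-4) + (-0.5145)·(-4) + (-0.1715)·2 = -1.3720.
u_2 = a_2 + 1.3720·q_1 = (3.4706, 3.0588, -3.5294, -4.7059, 1.7647).
‖u_2‖ = 7.6888, so q_2 = (0.4514, 0.3978, -0.4590, -0.6120, 0.2295).
q_1·a_3 = 0.3430·(-2) + (-0.6860)·0 + 0.3430·1 + (-0.5145)·(-1) + (-0.1715)·2 = -0.1715; q_2·a_3 = 0.4514·(-2) + 0.3978·0 + (-0.4590)·1 + (-0.6120)·(-1) + 0.2295·2 = -0.2907.
u_3 = a_3 + 0.1715·q_1 + 0.2907·q_2 = (-1.8100, -0.0020, 0.9254, -1.2662, 2.0373).
‖u_3‖ = 3.1442, so q_3 = (-0.5756, -0.0006, 0.2943, -0.4027, 0.6480).
q_1·a_4 = 0.3430·(-2) + (-0.6860)·0 + 0.3430·(-1) + (-0.5145)·(-1) + (-0.1715)·2 = -0.8575; q_2·a_4 = 0.4514·(-2) + 0.3978·0 + (-0.4590)·(-1) + (-0.6120)·(-1) + 0.2295·2 = 0.6273; q_3·a_4 = (-0.5756)·(-2) + (-0.0006)·0 + 0.2943·(-1) + (-0.4027)·(-1) + 0.6480·2 = 2.5556.
u_4 = a_4 + 0.8575·q_1 − 0.6273·q_2 − 2.5556·q_3 = (-0.5179, -0.8362, -1.1700, -0.0281, 0.0530).
‖u_4‖ = 1.5297, so q_4 = (-0.3386, -0.5466, -0.7649, -0.0184, 0.0347).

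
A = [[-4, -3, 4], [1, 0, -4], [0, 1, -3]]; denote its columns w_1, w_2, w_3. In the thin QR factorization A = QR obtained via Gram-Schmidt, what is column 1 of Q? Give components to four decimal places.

q_1 = (-0.9701, 0.2425, 0.0000)

q_1 = w_1/‖w_1‖ = (-4, 1, 0)/4.1231 = (-0.9701, 0.2425, 0.0000).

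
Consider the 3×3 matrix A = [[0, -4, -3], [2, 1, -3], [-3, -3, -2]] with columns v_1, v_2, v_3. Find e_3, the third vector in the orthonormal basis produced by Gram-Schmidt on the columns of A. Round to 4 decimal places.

e_3 = (0.2037, -0.8146, -0.5431)

e_1 = v_1/‖v_1‖ = (0, 2, -3)/3.6056 = (0.0000, 0.5547, -0.8321).
r_{12} = e_1·v_2 = 3.0509.
u_2 = v_2 − 3.0509·e_1 = (-4.0000, -0.6923, -0.4615).
‖u_2‖ = 4.0856, so e_2 = (-0.9790, -0.1694, -0.1130).
r_{13} = e_1·v_3 = 0.0000; r_{23} = e_2·v_3 = 3.6714.
u_3 = v_3 + 0.0000·e_1 − 3.6714·e_2 = (0.5945, -2.3779, -1.5853).
‖u_3‖ = 2.9190, so e_3 = (0.2037, -0.8146, -0.5431).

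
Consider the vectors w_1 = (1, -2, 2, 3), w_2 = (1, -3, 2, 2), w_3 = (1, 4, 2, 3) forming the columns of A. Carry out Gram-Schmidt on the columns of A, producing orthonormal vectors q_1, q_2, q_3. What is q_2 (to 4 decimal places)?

q_2 = (0.0398, -0.7968, 0.0797, -0.5976)

q_1 = w_1/‖w_1‖ = (1, -2, 2, 3)/4.2426 = (0.2357, -0.4714, 0.4714, 0.7071).
r_{12} = q_1·w_2 = 4.0069.
u_2 = w_2 − 4.0069·q_1 = (0.0556, -1.1111, 0.1111, -0.8333).
‖u_2‖ = 1.3944, so q_2 = (0.0398, -0.7968, 0.0797, -0.5976).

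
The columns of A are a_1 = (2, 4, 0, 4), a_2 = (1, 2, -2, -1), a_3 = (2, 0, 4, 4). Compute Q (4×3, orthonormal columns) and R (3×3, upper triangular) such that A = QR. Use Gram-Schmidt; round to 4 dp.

Q = [[0.3333, 0.2222, 0.8280], [0.6667, 0.4444, -0.1090], [0.0000, -0.6667, 0.4576], [0.6667, -0.5556, -0.3051]], R = [[6.0000, 1.0000, 3.3333], [0.0000, 3.0000, -4.4444], [0.0000, 0.0000, 2.2662]]

a_1 = (2, 4, 0, 4); ‖a_1‖ = 6.0000, so e_1 = (0.3333, 0.6667, 0.0000, 0.6667).
e_1·a_2 = 0.3333·1 + 0.6667·2 + 0.0000·(-2) + 0.6667·(-1) = 1.0000.
u_2 = a_2 − 1.0000·e_1 = (0.6667, 1.3333, -2.0000, -1.6667).
‖u_2‖ = 3.0000, so e_2 = (0.2222, 0.4444, -0.6667, -0.5556).
e_1·a_3 = 0.3333·2 + 0.6667·0 + 0.0000·4 + 0.6667·4 = 3.3333; e_2·a_3 = 0.2222·2 + 0.4444·0 + (-0.6667)·4 + (-0.5556)·4 = -4.4444.
u_3 = a_3 − 3.3333·e_1 + 4.4444·e_2 = (1.8765, -0.2469, 1.0370, -0.6914).
‖u_3‖ = 2.2662, so e_3 = (0.8280, -0.1090, 0.4576, -0.3051).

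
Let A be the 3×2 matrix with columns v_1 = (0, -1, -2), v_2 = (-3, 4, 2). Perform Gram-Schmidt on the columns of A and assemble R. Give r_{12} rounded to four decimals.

v_1 = (0, -1, -2); ‖v_1‖ = 2.2361, so e_1 = (0.0000, -0.4472, -0.8944).
r_{12} = e_1·v_2 = -3.5777.

r_{12} = -3.5777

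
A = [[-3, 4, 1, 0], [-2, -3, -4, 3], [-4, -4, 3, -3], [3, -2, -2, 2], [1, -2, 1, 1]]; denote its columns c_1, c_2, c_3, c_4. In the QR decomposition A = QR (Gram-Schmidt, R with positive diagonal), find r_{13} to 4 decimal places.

r_{13} = -1.9215

c_1 = (-3, -2, -4, 3, 1); ‖c_1‖ = 6.2450, so e_1 = (-0.4804, -0.3203, -0.6405, 0.4804, 0.1601).
r_{13} = e_1·c_3 = -1.9215.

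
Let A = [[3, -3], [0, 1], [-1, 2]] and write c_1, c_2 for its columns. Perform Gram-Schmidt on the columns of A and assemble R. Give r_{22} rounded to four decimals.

q_1 = c_1/‖c_1‖ = (3, 0, -1)/3.1623 = (0.9487, 0.0000, -0.3162).
r_{12} = q_1·c_2 = -3.4785.
u_2 = c_2 + 3.4785·q_1 = (0.3000, 1.0000, 0.9000).
r_{22} = ‖u_2‖ = 1.3784.

r_{22} = 1.3784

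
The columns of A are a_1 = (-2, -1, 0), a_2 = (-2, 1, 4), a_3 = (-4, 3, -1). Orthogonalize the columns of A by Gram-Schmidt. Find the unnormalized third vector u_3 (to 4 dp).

u_3 = (-1.8333, 3.6667, -1.8333)

q_1 = a_1/‖a_1‖ = (-2, -1, 0)/2.2361 = (-0.8944, -0.4472, 0.0000).
r_{12} = q_1·a_2 = 1.3416.
u_2 = a_2 − 1.3416·q_1 = (-0.8000, 1.6000, 4.0000).
‖u_2‖ = 4.3818, so q_2 = (-0.1826, 0.3651, 0.9129).
r_{13} = q_1·a_3 = 2.2361; r_{23} = q_2·a_3 = 0.9129.
u_3 = a_3 − 2.2361·q_1 − 0.9129·q_2 = (-1.8333, 3.6667, -1.8333).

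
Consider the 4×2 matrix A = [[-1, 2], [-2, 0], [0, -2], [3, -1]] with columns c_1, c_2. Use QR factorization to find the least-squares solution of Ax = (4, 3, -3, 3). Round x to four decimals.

x = (0.4554, 1.4752)

e_1 = c_1/‖c_1‖ = (-1, -2, 0, 3)/3.7417 = (-0.2673, -0.5345, 0.0000, 0.8018).
r_{12} = e_1·c_2 = -1.3363.
u_2 = c_2 + 1.3363·e_1 = (1.6429, -0.7143, -2.0000, 0.0714).
‖u_2‖ = 2.6859, so e_2 = (0.6117, -0.2659, -0.7446, 0.0266).
Qᵀb = (-0.2673, 3.9624).
Back-substitute: x_2 = 3.9624/2.6859 = 1.4752.
x_1 = (-0.2673 + 1.3363·1.4752)/3.7417 = 0.4554.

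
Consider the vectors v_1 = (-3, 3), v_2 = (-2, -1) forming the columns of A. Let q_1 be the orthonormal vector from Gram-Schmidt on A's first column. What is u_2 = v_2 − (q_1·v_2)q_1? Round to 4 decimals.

u_2 = (-1.5000, -1.5000)

q_1 = v_1/‖v_1‖ = (-3, 3)/4.2426 = (-0.7071, 0.7071).
r_{12} = q_1·v_2 = 0.7071.
u_2 = v_2 − 0.7071·q_1 = (-1.5000, -1.5000).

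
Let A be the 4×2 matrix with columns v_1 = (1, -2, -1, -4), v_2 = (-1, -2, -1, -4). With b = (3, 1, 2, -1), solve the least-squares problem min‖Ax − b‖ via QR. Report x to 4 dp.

e_1 = v_1/‖v_1‖ = (1, -2, -1, -4)/4.6904 = (0.2132, -0.4264, -0.2132, -0.8528).
r_{12} = e_1·v_2 = 4.2640.
u_2 = v_2 − 4.2640·e_1 = (-1.9091, -0.1818, -0.0909, -0.3636).
‖u_2‖ = 1.9540, so e_2 = (-0.9770, -0.0930, -0.0465, -0.1861).
Qᵀb = (0.6396, -2.9310).
Back-substitute: x_2 = -2.9310/1.9540 = -1.5000.
x_1 = (0.6396 − 4.2640·(-1.5000))/4.6904 = 1.5000.

x = (1.5000, -1.5000)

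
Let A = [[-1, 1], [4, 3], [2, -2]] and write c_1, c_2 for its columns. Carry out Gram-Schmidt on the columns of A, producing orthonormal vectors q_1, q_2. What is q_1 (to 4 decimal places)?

q_1 = c_1/‖c_1‖ = (-1, 4, 2)/4.5826 = (-0.2182, 0.8729, 0.4364).

q_1 = (-0.2182, 0.8729, 0.4364)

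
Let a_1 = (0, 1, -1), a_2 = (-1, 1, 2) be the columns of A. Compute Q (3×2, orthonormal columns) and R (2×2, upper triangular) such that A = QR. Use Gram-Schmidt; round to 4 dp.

a_1 = (0, 1, -1); ‖a_1‖ = 1.4142, so e_1 = (0.0000, 0.7071, -0.7071).
e_1·a_2 = 0.0000·(-1) + 0.7071·1 + (-0.7071)·2 = -0.7071.
u_2 = a_2 + 0.7071·e_1 = (-1.0000, 1.5000, 1.5000).
‖u_2‖ = 2.3452, so e_2 = (-0.4264, 0.6396, 0.6396).

Q = [[0.0000, -0.4264], [0.7071, 0.6396], [-0.7071, 0.6396]], R = [[1.4142, -0.7071], [0.0000, 2.3452]]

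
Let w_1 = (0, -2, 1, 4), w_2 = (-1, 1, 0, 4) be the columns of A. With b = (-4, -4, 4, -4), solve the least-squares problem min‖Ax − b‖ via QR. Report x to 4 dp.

x = (0.8352, -1.5385)

w_1 = (0, -2, 1, 4); ‖w_1‖ = 4.5826, so e_1 = (0.0000, -0.4364, 0.2182, 0.8729).
e_1·w_2 = 0.0000·(-1) + (-0.4364)·1 + 0.2182·0 + 0.8729·4 = 3.0551.
u_2 = w_2 − 3.0551·e_1 = (-1.0000, 2.3333, -0.6667, 1.3333).
‖u_2‖ = 2.9439, so e_2 = (-0.3397, 0.7926, -0.2265, 0.4529).
Qᵀb = (-0.8729, -4.5291).
Back-substitute: x_2 = -4.5291/2.9439 = -1.5385.
x_1 = (-0.8729 − 3.0551·(-1.5385))/4.5826 = 0.8352.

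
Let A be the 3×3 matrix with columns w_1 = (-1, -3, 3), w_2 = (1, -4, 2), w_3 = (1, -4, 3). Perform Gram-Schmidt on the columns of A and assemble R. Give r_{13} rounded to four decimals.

w_1 = (-1, -3, 3); ‖w_1‖ = 4.3589, so e_1 = (-0.2294, -0.6882, 0.6882).
r_{13} = e_1·w_3 = 4.5883.

r_{13} = 4.5883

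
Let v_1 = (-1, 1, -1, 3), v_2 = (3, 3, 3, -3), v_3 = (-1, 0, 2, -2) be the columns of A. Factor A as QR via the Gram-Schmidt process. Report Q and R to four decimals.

e_1 = v_1/‖v_1‖ = (-1, 1, -1, 3)/3.4641 = (-0.2887, 0.2887, -0.2887, 0.8660).
r_{12} = e_1·v_2 = -3.4641.
u_2 = v_2 + 3.4641·e_1 = (2.0000, 4.0000, 2.0000, 0.0000).
‖u_2‖ = 4.8990, so e_2 = (0.4082, 0.8165, 0.4082, 0.0000).
r_{13} = e_1·v_3 = -2.0207; r_{23} = e_2·v_3 = 0.4082.
u_3 = v_3 + 2.0207·e_1 − 0.4082·e_2 = (-1.7500, 0.2500, 1.2500, -0.2500).
‖u_3‖ = 2.1794, so e_3 = (-0.8030, 0.1147, 0.5735, -0.1147).

Q = [[-0.2887, 0.4082, -0.8030], [0.2887, 0.8165, 0.1147], [-0.2887, 0.4082, 0.5735], [0.8660, 0.0000, -0.1147]], R = [[3.4641, -3.4641, -2.0207], [0.0000, 4.8990, 0.4082], [0.0000, 0.0000, 2.1794]]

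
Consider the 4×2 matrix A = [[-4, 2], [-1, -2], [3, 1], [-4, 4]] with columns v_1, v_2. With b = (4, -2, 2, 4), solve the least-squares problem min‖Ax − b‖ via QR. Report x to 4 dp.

v_1 = (-4, -1, 3, -4); ‖v_1‖ = 6.4807, so e_1 = (-0.6172, -0.1543, 0.4629, -0.6172).
e_1·v_2 = (-0.6172)·2 + (-0.1543)·(-2) + 0.4629·1 + (-0.6172)·4 = -2.9318.
u_2 = v_2 + 2.9318·e_1 = (0.1905, -2.4524, 2.3571, 2.1905).
‖u_2‖ = 4.0503, so e_2 = (0.0470, -0.6055, 0.5820, 0.5408).
Qᵀb = (-3.7033, 4.7263).
Back-substitute: x_2 = 4.7263/4.0503 = 1.1669.
x_1 = (-3.7033 + 2.9318·1.1669)/6.4807 = -0.0435.

x = (-0.0435, 1.1669)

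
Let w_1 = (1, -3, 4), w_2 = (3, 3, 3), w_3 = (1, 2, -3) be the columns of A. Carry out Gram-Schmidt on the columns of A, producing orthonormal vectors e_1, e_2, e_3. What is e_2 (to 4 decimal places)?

w_1 = (1, -3, 4); ‖w_1‖ = 5.0990, so e_1 = (0.1961, -0.5883, 0.7845).
e_1·w_2 = 0.1961·3 + (-0.5883)·3 + 0.7845·3 = 1.1767.
u_2 = w_2 − 1.1767·e_1 = (2.7692, 3.6923, 2.0769).
‖u_2‖ = 5.0612, so e_2 = (0.5472, 0.7295, 0.4104).

e_2 = (0.5472, 0.7295, 0.4104)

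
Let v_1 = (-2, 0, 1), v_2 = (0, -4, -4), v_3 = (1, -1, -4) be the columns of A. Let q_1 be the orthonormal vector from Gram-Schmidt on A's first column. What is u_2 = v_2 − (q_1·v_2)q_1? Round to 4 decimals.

u_2 = (-1.6000, -4.0000, -3.2000)

v_1 = (-2, 0, 1); ‖v_1‖ = 2.2361, so q_1 = (-0.8944, 0.0000, 0.4472).
q_1·v_2 = (-0.8944)·0 + 0.0000·(-4) + 0.4472·(-4) = -1.7889.
u_2 = v_2 + 1.7889·q_1 = (-1.6000, -4.0000, -3.2000).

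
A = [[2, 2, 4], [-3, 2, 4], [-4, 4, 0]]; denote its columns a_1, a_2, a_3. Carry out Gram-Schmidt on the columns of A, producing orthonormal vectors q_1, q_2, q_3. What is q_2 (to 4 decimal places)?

q_2 = (0.9050, 0.0385, 0.4236)

a_1 = (2, -3, -4); ‖a_1‖ = 5.3852, so q_1 = (0.3714, -0.5571, -0.7428).
q_1·a_2 = 0.3714·2 + (-0.5571)·2 + (-0.7428)·4 = -3.3425.
u_2 = a_2 + 3.3425·q_1 = (3.2414, 0.1379, 1.5172).
‖u_2‖ = 3.5816, so q_2 = (0.9050, 0.0385, 0.4236).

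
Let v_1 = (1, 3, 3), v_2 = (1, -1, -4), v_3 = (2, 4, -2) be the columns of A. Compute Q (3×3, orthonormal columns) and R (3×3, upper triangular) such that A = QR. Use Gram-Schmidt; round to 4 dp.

Q = [[0.2294, 0.6266, -0.7448], [0.6882, 0.4367, 0.5793], [0.6882, -0.6455, -0.3310]], R = [[4.3589, -3.2118, 1.8353], [0.0000, 2.7720, 4.2910], [0.0000, 0.0000, 1.4897]]

v_1 = (1, 3, 3); ‖v_1‖ = 4.3589, so e_1 = (0.2294, 0.6882, 0.6882).
e_1·v_2 = 0.2294·1 + 0.6882·(-1) + 0.6882·(-4) = -3.2118.
u_2 = v_2 + 3.2118·e_1 = (1.7368, 1.2105, -1.7895).
‖u_2‖ = 2.7720, so e_2 = (0.6266, 0.4367, -0.6455).
e_1·v_3 = 0.2294·2 + 0.6882·4 + 0.6882·(-2) = 1.8353; e_2·v_3 = 0.6266·2 + 0.4367·4 + (-0.6455)·(-2) = 4.2910.
u_3 = v_3 − 1.8353·e_1 − 4.2910·e_2 = (-1.1096, 0.8630, -0.4932).
‖u_3‖ = 1.4897, so e_3 = (-0.7448, 0.5793, -0.3310).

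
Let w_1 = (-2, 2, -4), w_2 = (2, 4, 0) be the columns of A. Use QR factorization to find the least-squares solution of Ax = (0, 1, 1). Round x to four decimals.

x = (-0.1207, 0.2241)

w_1 = (-2, 2, -4); ‖w_1‖ = 4.8990, so q_1 = (-0.4082, 0.4082, -0.8165).
q_1·w_2 = (-0.4082)·2 + 0.4082·4 + (-0.8165)·0 = 0.8165.
u_2 = w_2 − 0.8165·q_1 = (2.3333, 3.6667, 0.6667).
‖u_2‖ = 4.3970, so q_2 = (0.5307, 0.8339, 0.1516).
Qᵀb = (-0.4082, 0.9855).
Back-substitute: x_2 = 0.9855/4.3970 = 0.2241.
x_1 = (-0.4082 − 0.8165·0.2241)/4.8990 = -0.1207.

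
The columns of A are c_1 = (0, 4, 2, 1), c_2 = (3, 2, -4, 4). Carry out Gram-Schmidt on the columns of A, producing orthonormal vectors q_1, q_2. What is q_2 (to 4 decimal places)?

q_2 = (0.4510, 0.1861, -0.6587, 0.5728)

c_1 = (0, 4, 2, 1); ‖c_1‖ = 4.5826, so q_1 = (0.0000, 0.8729, 0.4364, 0.2182).
q_1·c_2 = 0.0000·3 + 0.8729·2 + 0.4364·(-4) + 0.2182·4 = 0.8729.
u_2 = c_2 − 0.8729·q_1 = (3.0000, 1.2381, -4.3810, 3.8095).
‖u_2‖ = 6.6512, so q_2 = (0.4510, 0.1861, -0.6587, 0.5728).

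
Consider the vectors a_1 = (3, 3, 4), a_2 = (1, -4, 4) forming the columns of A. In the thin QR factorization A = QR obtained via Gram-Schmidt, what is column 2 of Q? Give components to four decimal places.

a_1 = (3, 3, 4); ‖a_1‖ = 5.8310, so e_1 = (0.5145, 0.5145, 0.6860).
e_1·a_2 = 0.5145·1 + 0.5145·(-4) + 0.6860·4 = 1.2005.
u_2 = a_2 − 1.2005·e_1 = (0.3824, -4.6176, 3.1765).
‖u_2‖ = 5.6177, so e_2 = (0.0681, -0.8220, 0.5654).

e_2 = (0.0681, -0.8220, 0.5654)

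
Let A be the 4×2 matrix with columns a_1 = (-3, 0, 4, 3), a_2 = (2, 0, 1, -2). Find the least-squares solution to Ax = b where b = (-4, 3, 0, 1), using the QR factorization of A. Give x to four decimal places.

a_1 = (-3, 0, 4, 3); ‖a_1‖ = 5.8310, so e_1 = (-0.5145, 0.0000, 0.6860, 0.5145).
e_1·a_2 = (-0.5145)·2 + 0.0000·0 + 0.6860·1 + 0.5145·(-2) = -1.3720.
u_2 = a_2 + 1.3720·e_1 = (1.2941, 0.0000, 1.9412, -1.2941).
‖u_2‖ = 2.6679, so e_2 = (0.4851, 0.0000, 0.7276, -0.4851).
Qᵀb = (2.5725, -2.4254).
Back-substitute: x_2 = -2.4254/2.6679 = -0.9091.
x_1 = (2.5725 + 1.3720·(-0.9091))/5.8310 = 0.2273.

x = (0.2273, -0.9091)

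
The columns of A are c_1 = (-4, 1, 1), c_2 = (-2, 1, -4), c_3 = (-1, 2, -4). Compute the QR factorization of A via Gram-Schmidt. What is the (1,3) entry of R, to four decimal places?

c_1 = (-4, 1, 1); ‖c_1‖ = 4.2426, so e_1 = (-0.9428, 0.2357, 0.2357).
r_{13} = e_1·c_3 = 0.4714.

r_{13} = 0.4714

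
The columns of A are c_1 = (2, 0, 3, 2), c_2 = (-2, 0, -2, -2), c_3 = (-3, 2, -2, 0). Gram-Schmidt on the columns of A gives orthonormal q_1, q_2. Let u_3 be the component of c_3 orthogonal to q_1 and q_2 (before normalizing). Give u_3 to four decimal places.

u_3 = (-1.5000, 2.0000, 0.0000, 1.5000)

c_1 = (2, 0, 3, 2); ‖c_1‖ = 4.1231, so q_1 = (0.4851, 0.0000, 0.7276, 0.4851).
q_1·c_2 = 0.4851·(-2) + 0.0000·0 + 0.7276·(-2) + 0.4851·(-2) = -3.3955.
u_2 = c_2 + 3.3955·q_1 = (-0.3529, 0.0000, 0.4706, -0.3529).
‖u_2‖ = 0.6860, so q_2 = (-0.5145, 0.0000, 0.6860, -0.5145).
q_1·c_3 = 0.4851·(-3) + 0.0000·2 + 0.7276·(-2) + 0.4851·0 = -2.9104; q_2·c_3 = (-0.5145)·(-3) + 0.0000·2 + 0.6860·(-2) + (-0.5145)·0 = 0.1715.
u_3 = c_3 + 2.9104·q_1 − 0.1715·q_2 = (-1.5000, 2.0000, 0.0000, 1.5000).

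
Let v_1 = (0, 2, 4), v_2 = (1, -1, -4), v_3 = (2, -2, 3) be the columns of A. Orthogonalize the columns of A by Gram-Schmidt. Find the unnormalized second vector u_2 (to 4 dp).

v_1 = (0, 2, 4); ‖v_1‖ = 4.4721, so e_1 = (0.0000, 0.4472, 0.8944).
e_1·v_2 = 0.0000·1 + 0.4472·(-1) + 0.8944·(-4) = -4.0249.
u_2 = v_2 + 4.0249·e_1 = (1.0000, 0.8000, -0.4000).

u_2 = (1.0000, 0.8000, -0.4000)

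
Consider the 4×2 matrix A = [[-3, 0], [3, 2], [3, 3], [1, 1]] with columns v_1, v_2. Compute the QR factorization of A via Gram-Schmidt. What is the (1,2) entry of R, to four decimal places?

r_{12} = 3.0237

e_1 = v_1/‖v_1‖ = (-3, 3, 3, 1)/5.2915 = (-0.5669, 0.5669, 0.5669, 0.1890).
r_{12} = e_1·v_2 = 3.0237.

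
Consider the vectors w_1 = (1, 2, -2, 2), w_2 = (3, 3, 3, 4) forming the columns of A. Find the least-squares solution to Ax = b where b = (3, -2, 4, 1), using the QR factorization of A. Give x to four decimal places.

x = (-1.1644, 0.7397)

w_1 = (1, 2, -2, 2); ‖w_1‖ = 3.6056, so e_1 = (0.2774, 0.5547, -0.5547, 0.5547).
e_1·w_2 = 0.2774·3 + 0.5547·3 + (-0.5547)·3 + 0.5547·4 = 3.0509.
u_2 = w_2 − 3.0509·e_1 = (2.1538, 1.3077, 4.6923, 2.3077).
‖u_2‖ = 5.8045, so e_2 = (0.3711, 0.2253, 0.8084, 0.3976).
Qᵀb = (-1.9415, 4.2937).
Back-substitute: x_2 = 4.2937/5.8045 = 0.7397.
x_1 = (-1.9415 − 3.0509·0.7397)/3.6056 = -1.1644.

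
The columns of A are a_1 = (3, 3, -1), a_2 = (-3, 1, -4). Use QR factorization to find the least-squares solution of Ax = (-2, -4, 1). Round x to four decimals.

a_1 = (3, 3, -1); ‖a_1‖ = 4.3589, so q_1 = (0.6882, 0.6882, -0.2294).
q_1·a_2 = 0.6882·(-3) + 0.6882·1 + (-0.2294)·(-4) = -0.4588.
u_2 = a_2 + 0.4588·q_1 = (-2.6842, 1.3158, -4.1053).
‖u_2‖ = 5.0783, so q_2 = (-0.5286, 0.2591, -0.8084).
Qᵀb = (-4.3589, -0.7877).
Back-substitute: x_2 = -0.7877/5.0783 = -0.1551.
x_1 = (-4.3589 + 0.4588·(-0.1551))/4.3589 = -1.0163.

x = (-1.0163, -0.1551)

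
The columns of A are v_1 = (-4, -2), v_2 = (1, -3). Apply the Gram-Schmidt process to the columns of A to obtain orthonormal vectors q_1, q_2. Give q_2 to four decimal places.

v_1 = (-4, -2); ‖v_1‖ = 4.4721, so q_1 = (-0.8944, -0.4472).
q_1·v_2 = (-0.8944)·1 + (-0.4472)·(-3) = 0.4472.
u_2 = v_2 − 0.4472·q_1 = (1.4000, -2.8000).
‖u_2‖ = 3.1305, so q_2 = (0.4472, -0.8944).

q_2 = (0.4472, -0.8944)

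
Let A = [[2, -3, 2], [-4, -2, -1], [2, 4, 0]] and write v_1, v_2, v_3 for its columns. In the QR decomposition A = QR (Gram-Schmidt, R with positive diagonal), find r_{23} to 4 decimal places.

q_1 = v_1/‖v_1‖ = (2, -4, 2)/4.8990 = (0.4082, -0.8165, 0.4082).
r_{12} = q_1·v_2 = 2.0412.
u_2 = v_2 − 2.0412·q_1 = (-3.8333, -0.3333, 3.1667).
‖u_2‖ = 4.9833, so q_2 = (-0.7692, -0.0669, 0.6355).
r_{23} = q_2·v_3 = -1.4716.

r_{23} = -1.4716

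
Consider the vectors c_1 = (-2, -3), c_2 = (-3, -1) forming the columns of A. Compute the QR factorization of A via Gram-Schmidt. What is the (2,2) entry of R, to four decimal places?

r_{22} = 1.9415

c_1 = (-2, -3); ‖c_1‖ = 3.6056, so e_1 = (-0.5547, -0.8321).
e_1·c_2 = (-0.5547)·(-3) + (-0.8321)·(-1) = 2.4962.
u_2 = c_2 − 2.4962·e_1 = (-1.6154, 1.0769).
r_{22} = ‖u_2‖ = 1.9415.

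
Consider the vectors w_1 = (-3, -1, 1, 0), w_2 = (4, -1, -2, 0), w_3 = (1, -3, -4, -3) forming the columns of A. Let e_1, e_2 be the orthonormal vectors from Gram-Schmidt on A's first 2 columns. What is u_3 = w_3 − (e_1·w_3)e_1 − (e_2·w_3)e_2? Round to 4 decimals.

e_1 = w_1/‖w_1‖ = (-3, -1, 1, 0)/3.3166 = (-0.9045, -0.3015, 0.3015, 0.0000).
r_{12} = e_1·w_2 = -3.9196.
u_2 = w_2 + 3.9196·e_1 = (0.4545, -2.1818, -0.8182, 0.0000).
‖u_2‖ = 2.3741, so e_2 = (0.1915, -0.9190, -0.3446, 0.0000).
r_{13} = e_1·w_3 = -1.2060; r_{23} = e_2·w_3 = 4.3270.
u_3 = w_3 + 1.2060·e_1 − 4.3270·e_2 = (-0.9194, 0.6129, -2.1452, -3.0000).

u_3 = (-0.9194, 0.6129, -2.1452, -3.0000)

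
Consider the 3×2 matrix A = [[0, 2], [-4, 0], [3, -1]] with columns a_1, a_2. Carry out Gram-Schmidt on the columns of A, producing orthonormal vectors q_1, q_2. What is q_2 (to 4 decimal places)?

q_2 = (0.9285, -0.2228, -0.2971)

a_1 = (0, -4, 3); ‖a_1‖ = 5.0000, so q_1 = (0.0000, -0.8000, 0.6000).
q_1·a_2 = 0.0000·2 + (-0.8000)·0 + 0.6000·(-1) = -0.6000.
u_2 = a_2 + 0.6000·q_1 = (2.0000, -0.4800, -0.6400).
‖u_2‖ = 2.1541, so q_2 = (0.9285, -0.2228, -0.2971).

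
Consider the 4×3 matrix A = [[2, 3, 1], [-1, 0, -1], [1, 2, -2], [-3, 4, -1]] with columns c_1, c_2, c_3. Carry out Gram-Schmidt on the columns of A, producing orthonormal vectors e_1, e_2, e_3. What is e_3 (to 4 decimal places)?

e_3 = (0.4157, -0.3324, -0.8397, 0.1080)

e_1 = c_1/‖c_1‖ = (2, -1, 1, -3)/3.8730 = (0.5164, -0.2582, 0.2582, -0.7746).
r_{12} = e_1·c_2 = -1.0328.
u_2 = c_2 + 1.0328·e_1 = (3.5333, -0.2667, 2.2667, 3.2000).
‖u_2‖ = 5.2852, so e_2 = (0.6685, -0.0505, 0.4289, 0.6055).
r_{13} = e_1·c_3 = 1.0328; r_{23} = e_2·c_3 = -0.7442.
u_3 = c_3 − 1.0328·e_1 + 0.7442·e_2 = (0.9642, -0.7709, -1.9475, 0.2506).
‖u_3‖ = 2.3194, so e_3 = (0.4157, -0.3324, -0.8397, 0.1080).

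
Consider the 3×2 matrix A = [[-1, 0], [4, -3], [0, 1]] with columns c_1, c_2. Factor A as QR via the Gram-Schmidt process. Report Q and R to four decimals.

Q = [[-0.2425, -0.5708], [0.9701, -0.1427], [0.0000, 0.8086]], R = [[4.1231, -2.9104], [0.0000, 1.2367]]

c_1 = (-1, 4, 0); ‖c_1‖ = 4.1231, so e_1 = (-0.2425, 0.9701, 0.0000).
e_1·c_2 = (-0.2425)·0 + 0.9701·(-3) + 0.0000·1 = -2.9104.
u_2 = c_2 + 2.9104·e_1 = (-0.7059, -0.1765, 1.0000).
‖u_2‖ = 1.2367, so e_2 = (-0.5708, -0.1427, 0.8086).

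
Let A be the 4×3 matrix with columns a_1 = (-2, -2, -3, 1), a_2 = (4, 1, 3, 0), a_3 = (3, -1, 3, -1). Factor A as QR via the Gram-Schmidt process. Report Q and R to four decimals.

a_1 = (-2, -2, -3, 1); ‖a_1‖ = 4.2426, so e_1 = (-0.4714, -0.4714, -0.7071, 0.2357).
e_1·a_2 = (-0.4714)·4 + (-0.4714)·1 + (-0.7071)·3 + 0.2357·0 = -4.4783.
u_2 = a_2 + 4.4783·e_1 = (1.8889, -1.1111, -0.1667, 1.0556).
‖u_2‖ = 2.4381, so e_2 = (0.7747, -0.4557, -0.0684, 0.4329).
e_1·a_3 = (-0.4714)·3 + (-0.4714)·(-1) + (-0.7071)·3 + 0.2357·(-1) = -3.2998; e_2·a_3 = 0.7747·3 + (-0.4557)·(-1) + (-0.0684)·3 + 0.4329·(-1) = 2.1419.
u_3 = a_3 + 3.2998·e_1 − 2.1419·e_2 = (-0.2150, -1.5794, 0.8131, -1.1495).
‖u_3‖ = 2.1268, so e_3 = (-0.1011, -0.7426, 0.3823, -0.5405).

Q = [[-0.4714, 0.7747, -0.1011], [-0.4714, -0.4557, -0.7426], [-0.7071, -0.0684, 0.3823], [0.2357, 0.4329, -0.5405]], R = [[4.2426, -4.4783, -3.2998], [0.0000, 2.4381, 2.1419], [0.0000, 0.0000, 2.1268]]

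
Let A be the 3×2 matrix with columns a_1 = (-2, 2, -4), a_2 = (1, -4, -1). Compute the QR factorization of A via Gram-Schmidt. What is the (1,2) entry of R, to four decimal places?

r_{12} = -1.2247

a_1 = (-2, 2, -4); ‖a_1‖ = 4.8990, so e_1 = (-0.4082, 0.4082, -0.8165).
r_{12} = e_1·a_2 = -1.2247.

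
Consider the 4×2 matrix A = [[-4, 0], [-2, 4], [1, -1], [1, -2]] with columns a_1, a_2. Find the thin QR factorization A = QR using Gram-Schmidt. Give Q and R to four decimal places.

a_1 = (-4, -2, 1, 1); ‖a_1‖ = 4.6904, so e_1 = (-0.8528, -0.4264, 0.2132, 0.2132).
e_1·a_2 = (-0.8528)·0 + (-0.4264)·4 + 0.2132·(-1) + 0.2132·(-2) = -2.3452.
u_2 = a_2 + 2.3452·e_1 = (-2.0000, 3.0000, -0.5000, -1.5000).
‖u_2‖ = 3.9370, so e_2 = (-0.5080, 0.7620, -0.1270, -0.3810).

Q = [[-0.8528, -0.5080], [-0.4264, 0.7620], [0.2132, -0.1270], [0.2132, -0.3810]], R = [[4.6904, -2.3452], [0.0000, 3.9370]]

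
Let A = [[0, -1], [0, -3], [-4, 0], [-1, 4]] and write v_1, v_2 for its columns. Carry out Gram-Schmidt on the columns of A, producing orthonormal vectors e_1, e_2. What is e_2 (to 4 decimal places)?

v_1 = (0, 0, -4, -1); ‖v_1‖ = 4.1231, so e_1 = (0.0000, 0.0000, -0.9701, -0.2425).
e_1·v_2 = 0.0000·(-1) + 0.0000·(-3) + (-0.9701)·0 + (-0.2425)·4 = -0.9701.
u_2 = v_2 + 0.9701·e_1 = (-1.0000, -3.0000, -0.9412, 3.7647).
‖u_2‖ = 5.0059, so e_2 = (-0.1998, -0.5993, -0.1880, 0.7521).

e_2 = (-0.1998, -0.5993, -0.1880, 0.7521)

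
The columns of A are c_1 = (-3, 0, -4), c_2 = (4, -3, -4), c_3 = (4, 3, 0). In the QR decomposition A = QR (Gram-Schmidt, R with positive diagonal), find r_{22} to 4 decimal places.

r_{22} = 6.3530

c_1 = (-3, 0, -4); ‖c_1‖ = 5.0000, so q_1 = (-0.6000, 0.0000, -0.8000).
q_1·c_2 = (-0.6000)·4 + 0.0000·(-3) + (-0.8000)·(-4) = 0.8000.
u_2 = c_2 − 0.8000·q_1 = (4.4800, -3.0000, -3.3600).
r_{22} = ‖u_2‖ = 6.3530.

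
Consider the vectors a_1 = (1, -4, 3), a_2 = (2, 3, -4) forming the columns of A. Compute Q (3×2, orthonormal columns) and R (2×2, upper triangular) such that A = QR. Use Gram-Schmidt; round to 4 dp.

a_1 = (1, -4, 3); ‖a_1‖ = 5.0990, so e_1 = (0.1961, -0.7845, 0.5883).
e_1·a_2 = 0.1961·2 + (-0.7845)·3 + 0.5883·(-4) = -4.3146.
u_2 = a_2 + 4.3146·e_1 = (2.8462, -0.3846, -1.4615).
‖u_2‖ = 3.2225, so e_2 = (0.8832, -0.1194, -0.4535).

Q = [[0.1961, 0.8832], [-0.7845, -0.1194], [0.5883, -0.4535]], R = [[5.0990, -4.3146], [0.0000, 3.2225]]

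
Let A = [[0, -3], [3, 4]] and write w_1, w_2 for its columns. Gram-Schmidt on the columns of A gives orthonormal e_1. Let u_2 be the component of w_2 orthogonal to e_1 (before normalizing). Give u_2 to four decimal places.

w_1 = (0, 3); ‖w_1‖ = 3.0000, so e_1 = (0.0000, 1.0000).
e_1·w_2 = 0.0000·(-3) + 1.0000·4 = 4.0000.
u_2 = w_2 − 4.0000·e_1 = (-3.0000, 0.0000).

u_2 = (-3.0000, 0.0000)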